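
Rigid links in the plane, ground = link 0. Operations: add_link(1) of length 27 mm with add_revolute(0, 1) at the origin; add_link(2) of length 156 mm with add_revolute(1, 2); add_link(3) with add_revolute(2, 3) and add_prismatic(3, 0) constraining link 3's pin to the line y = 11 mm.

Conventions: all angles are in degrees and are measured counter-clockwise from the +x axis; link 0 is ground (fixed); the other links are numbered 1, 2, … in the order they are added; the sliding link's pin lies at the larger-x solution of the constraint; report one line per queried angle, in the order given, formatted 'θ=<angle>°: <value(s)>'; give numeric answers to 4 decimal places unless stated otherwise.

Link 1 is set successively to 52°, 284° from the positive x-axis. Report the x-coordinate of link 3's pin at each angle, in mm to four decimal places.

geometry: r = 27 mm, L = 156 mm, e = 11 mm
θ=52°: crank pin P = (r cos θ, r sin θ) = (16.622860, 21.276290)
θ=52°: h = r sin θ − e = 21.276290 − 11 = 10.276290
θ=52°: x = r cos θ + √(L² − h²) = 16.622860 + 155.661164 = 172.284023
θ=284°: crank pin P = (r cos θ, r sin θ) = (6.531891, -26.197985)
θ=284°: h = r sin θ − e = -26.197985 − 11 = -37.197985
θ=284°: x = r cos θ + √(L² − h²) = 6.531891 + 151.500198 = 158.032089

θ=52°: 172.2840
θ=284°: 158.0321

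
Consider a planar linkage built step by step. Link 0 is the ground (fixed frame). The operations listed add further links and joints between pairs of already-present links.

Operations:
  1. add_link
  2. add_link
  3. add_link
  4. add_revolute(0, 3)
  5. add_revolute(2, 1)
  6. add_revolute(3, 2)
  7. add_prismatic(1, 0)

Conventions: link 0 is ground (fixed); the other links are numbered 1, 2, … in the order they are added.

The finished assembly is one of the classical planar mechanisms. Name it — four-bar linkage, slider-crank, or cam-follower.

links: 4 (incl. ground); joints: 3 revolute, 1 prismatic, 0 higher (cam) pair, forming one closed loop
4 links, 3 revolutes + 1 prismatic in one loop → slider-crank

slider-crank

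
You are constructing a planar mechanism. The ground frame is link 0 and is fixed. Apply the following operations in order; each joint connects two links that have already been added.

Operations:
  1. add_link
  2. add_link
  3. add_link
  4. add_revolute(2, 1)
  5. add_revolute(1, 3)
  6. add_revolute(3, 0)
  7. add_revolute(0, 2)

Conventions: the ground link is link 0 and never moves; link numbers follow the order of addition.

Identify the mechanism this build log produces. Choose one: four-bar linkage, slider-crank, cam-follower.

links: 4 (incl. ground); joints: 4 revolute, 0 prismatic, 0 higher (cam) pair, forming one closed loop
4 links in a single 4R loop → four-bar linkage

four-bar linkage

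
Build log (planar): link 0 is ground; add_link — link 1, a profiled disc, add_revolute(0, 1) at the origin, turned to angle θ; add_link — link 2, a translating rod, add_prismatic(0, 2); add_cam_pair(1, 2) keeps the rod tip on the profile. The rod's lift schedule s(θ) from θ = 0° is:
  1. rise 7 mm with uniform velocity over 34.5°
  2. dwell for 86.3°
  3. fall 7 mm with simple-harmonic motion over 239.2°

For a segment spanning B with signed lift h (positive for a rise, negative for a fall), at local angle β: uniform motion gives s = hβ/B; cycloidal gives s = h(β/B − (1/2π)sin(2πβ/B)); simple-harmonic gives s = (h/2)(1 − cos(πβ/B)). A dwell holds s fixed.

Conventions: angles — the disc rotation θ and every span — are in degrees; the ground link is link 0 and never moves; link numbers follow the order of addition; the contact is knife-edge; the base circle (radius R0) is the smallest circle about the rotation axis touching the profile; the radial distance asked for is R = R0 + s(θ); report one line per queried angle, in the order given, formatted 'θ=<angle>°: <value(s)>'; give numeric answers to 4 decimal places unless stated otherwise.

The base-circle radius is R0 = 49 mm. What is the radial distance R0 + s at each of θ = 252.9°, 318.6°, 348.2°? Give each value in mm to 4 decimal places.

seg 1 [0°–34.5°] uniform, h=7: full span → s += 7 → s = 7.0000
seg 2 [34.5°–120.8°] dwell: s stays 7.0000
seg 3 [120.8°–360°] simple-harmonic, h=-7: θ=252.9° here. β=132.1, B=239.2. -7/2·(1 − cos(π·0.5523)) = -4.0720 → s = 2.9280
seg 3 [120.8°–360°] simple-harmonic, h=-7: θ=318.6° here. β=197.8, B=239.2. -7/2·(1 − cos(π·0.8269)) = -6.4952 → s = 0.5048
seg 3 [120.8°–360°] simple-harmonic, h=-7: θ=348.2° here. β=227.4, B=239.2. -7/2·(1 − cos(π·0.9507)) = -6.9581 → s = 0.0419
θ=252.9°: R = R0 + s = 49 + 2.9280 = 51.9280
θ=318.6°: R = R0 + s = 49 + 0.5048 = 49.5048
θ=348.2°: R = R0 + s = 49 + 0.0419 = 49.0419

θ=252.9°: 51.9280
θ=318.6°: 49.5048
θ=348.2°: 49.0419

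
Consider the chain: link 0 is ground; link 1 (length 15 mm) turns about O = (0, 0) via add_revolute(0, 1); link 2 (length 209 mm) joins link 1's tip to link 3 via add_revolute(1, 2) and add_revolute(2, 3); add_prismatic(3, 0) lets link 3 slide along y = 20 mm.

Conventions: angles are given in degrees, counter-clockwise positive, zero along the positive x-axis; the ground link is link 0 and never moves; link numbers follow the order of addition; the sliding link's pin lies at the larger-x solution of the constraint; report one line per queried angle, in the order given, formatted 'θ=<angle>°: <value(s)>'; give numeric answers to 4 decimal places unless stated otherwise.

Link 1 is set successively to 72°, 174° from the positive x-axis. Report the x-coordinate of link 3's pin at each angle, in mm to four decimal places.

geometry: r = 15 mm, L = 209 mm, e = 20 mm
θ=72°: crank pin P = (r cos θ, r sin θ) = (4.635255, 14.265848)
θ=72°: h = r sin θ − e = 14.265848 − 20 = -5.734152
θ=72°: x = r cos θ + √(L² − h²) = 4.635255 + 208.921324 = 213.556579
θ=174°: crank pin P = (r cos θ, r sin θ) = (-14.917828, 1.567927)
θ=174°: h = r sin θ − e = 1.567927 − 20 = -18.432073
θ=174°: x = r cos θ + √(L² − h²) = -14.917828 + 208.185635 = 193.267807

θ=72°: 213.5566
θ=174°: 193.2678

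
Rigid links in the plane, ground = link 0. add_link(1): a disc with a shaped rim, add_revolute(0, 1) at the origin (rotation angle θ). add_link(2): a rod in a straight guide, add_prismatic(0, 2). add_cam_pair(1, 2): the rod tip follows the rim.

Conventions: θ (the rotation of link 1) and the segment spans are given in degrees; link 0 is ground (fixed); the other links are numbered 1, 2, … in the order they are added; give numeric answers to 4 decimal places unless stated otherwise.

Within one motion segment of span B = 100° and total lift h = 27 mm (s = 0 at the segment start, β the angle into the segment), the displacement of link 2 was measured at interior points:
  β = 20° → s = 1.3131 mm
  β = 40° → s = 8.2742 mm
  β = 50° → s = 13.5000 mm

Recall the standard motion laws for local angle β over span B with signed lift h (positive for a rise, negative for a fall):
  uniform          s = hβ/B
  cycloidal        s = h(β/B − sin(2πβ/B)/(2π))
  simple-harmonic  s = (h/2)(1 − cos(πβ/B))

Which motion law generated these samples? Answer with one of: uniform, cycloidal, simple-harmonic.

candidates at β/B = r: uniform s = h·r (linear in β); cycloidal s = h·(r − sin(2πr)/(2π)); simple-harmonic s = (h/2)(1 − cos(πr))
β=20°: printed 1.3131 | uniform 5.4000, cycloidal 1.3131, simple-harmonic 2.5783
β=40°: printed 8.2742 | uniform 10.8000, cycloidal 8.2742, simple-harmonic 9.3283
β=50°: printed 13.5000 | uniform 13.5000, cycloidal 13.5000, simple-harmonic 13.5000
only one law matches every sample → cycloidal

cycloidal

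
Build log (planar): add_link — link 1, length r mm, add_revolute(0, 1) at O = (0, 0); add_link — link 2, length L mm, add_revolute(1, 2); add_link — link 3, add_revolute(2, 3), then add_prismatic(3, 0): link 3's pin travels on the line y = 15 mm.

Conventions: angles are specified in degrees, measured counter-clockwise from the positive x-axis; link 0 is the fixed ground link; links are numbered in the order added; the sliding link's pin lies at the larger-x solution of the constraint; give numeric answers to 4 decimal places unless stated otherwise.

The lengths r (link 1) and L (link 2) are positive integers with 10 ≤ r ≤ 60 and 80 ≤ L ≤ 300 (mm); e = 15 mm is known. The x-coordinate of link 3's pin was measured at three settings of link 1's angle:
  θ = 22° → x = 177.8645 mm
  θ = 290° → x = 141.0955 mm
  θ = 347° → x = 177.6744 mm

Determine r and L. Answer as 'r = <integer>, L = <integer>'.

constraint per measurement: (x − r cos θ)² + (r sin θ − e)² = L²
subtracting the θ₁ and θ₂ equations cancels the r² and L² terms:
r = (x₁² − x₂²) / (2[(x₁cos θ₁ + e sin θ₁) − (x₂cos θ₂ + e sin θ₂)]) = 43.0000 → r = 43
L² = (x₁ − r cos θ₁)² + (r sin θ₁ − e)² = 19044.0119 → L = 138.0000 → L = 138
check at θ₃=347°: x = 177.6744 (printed 177.6744) ✓

r = 43, L = 138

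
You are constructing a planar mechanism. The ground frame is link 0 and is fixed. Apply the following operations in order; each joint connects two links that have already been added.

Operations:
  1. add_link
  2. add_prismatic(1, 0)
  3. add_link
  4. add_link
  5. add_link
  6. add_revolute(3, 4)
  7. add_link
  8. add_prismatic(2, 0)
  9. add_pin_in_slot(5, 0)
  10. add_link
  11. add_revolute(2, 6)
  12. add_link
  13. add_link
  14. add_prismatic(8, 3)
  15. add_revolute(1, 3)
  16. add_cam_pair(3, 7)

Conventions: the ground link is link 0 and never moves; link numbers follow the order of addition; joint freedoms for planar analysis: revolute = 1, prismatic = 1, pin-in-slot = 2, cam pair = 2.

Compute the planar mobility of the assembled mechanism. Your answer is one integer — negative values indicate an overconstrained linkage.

L=1 J1=0 J2=0
add link → L=2 J1=0 J2=0
P@1,0 dof=1 J1 → L=2 J1=1 J2=0
add link → L=3 J1=1 J2=0
add link → L=4 J1=1 J2=0
add link → L=5 J1=1 J2=0
R@3,4 dof=1 J1 → L=5 J1=2 J2=0
add link → L=6 J1=2 J2=0
P@2,0 dof=1 J1 → L=6 J1=3 J2=0
PS@5,0 dof=2 J2 → L=6 J1=3 J2=1
add link → L=7 J1=3 J2=1
R@2,6 dof=1 J1 → L=7 J1=4 J2=1
add link → L=8 J1=4 J2=1
add link → L=9 J1=4 J2=1
P@8,3 dof=1 J1 → L=9 J1=5 J2=1
R@1,3 dof=1 J1 → L=9 J1=6 J2=1
C@3,7 dof=2 J2 → L=9 J1=6 J2=2
M=3(L−1)−2J1−J2=3·8−2·6−2=10

M = 10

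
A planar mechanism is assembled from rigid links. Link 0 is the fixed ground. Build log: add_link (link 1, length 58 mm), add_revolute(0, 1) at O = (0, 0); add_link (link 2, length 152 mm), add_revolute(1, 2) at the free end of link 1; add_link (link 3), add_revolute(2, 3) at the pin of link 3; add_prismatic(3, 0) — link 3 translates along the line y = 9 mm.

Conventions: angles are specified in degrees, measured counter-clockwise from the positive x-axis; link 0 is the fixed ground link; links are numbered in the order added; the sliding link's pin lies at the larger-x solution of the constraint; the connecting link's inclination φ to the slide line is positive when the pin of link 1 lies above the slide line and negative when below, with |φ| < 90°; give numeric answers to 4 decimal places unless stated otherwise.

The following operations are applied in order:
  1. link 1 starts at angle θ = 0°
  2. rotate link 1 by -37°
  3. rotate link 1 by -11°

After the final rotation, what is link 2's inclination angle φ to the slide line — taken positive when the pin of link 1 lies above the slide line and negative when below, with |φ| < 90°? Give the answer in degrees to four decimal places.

geometry: r = 58 mm, L = 152 mm, e = 9 mm; θ starts at 0°
rotate link 1 by -37°: θ ← 0° -37° = -37°
rotate link 1 by -11°: θ ← -37° -11° = -48°
h = r sin θ − e = -43.102400 − 9 = -52.102400
sin φ = h / L = -52.102400 / 152 = -0.34277895
φ = arcsin(-0.34277895) = -20.046273°

-20.0463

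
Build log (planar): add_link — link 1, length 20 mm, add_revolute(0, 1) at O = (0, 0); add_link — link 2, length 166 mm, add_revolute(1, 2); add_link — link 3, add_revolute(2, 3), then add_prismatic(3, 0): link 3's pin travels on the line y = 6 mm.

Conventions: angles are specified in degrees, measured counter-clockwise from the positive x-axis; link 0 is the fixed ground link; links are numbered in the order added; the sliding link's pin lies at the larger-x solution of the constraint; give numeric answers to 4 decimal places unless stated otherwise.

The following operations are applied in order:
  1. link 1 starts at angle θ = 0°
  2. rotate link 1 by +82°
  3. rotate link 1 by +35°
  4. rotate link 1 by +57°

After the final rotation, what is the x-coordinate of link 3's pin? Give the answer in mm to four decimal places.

geometry: r = 20 mm, L = 166 mm, e = 6 mm; θ starts at 0°
rotate link 1 by +82°: θ ← 0° +82° = 82°
rotate link 1 by +35°: θ ← 82° +35° = 117°
rotate link 1 by +57°: θ ← 117° +57° = 174°
crank pin P = (r cos θ, r sin θ) = (-19.890438, 2.090569)
h = r sin θ − e = 2.090569 − 6 = -3.909431
x = r cos θ + √(L² − h²) = -19.890438 + 165.953959 = 146.063521

146.0635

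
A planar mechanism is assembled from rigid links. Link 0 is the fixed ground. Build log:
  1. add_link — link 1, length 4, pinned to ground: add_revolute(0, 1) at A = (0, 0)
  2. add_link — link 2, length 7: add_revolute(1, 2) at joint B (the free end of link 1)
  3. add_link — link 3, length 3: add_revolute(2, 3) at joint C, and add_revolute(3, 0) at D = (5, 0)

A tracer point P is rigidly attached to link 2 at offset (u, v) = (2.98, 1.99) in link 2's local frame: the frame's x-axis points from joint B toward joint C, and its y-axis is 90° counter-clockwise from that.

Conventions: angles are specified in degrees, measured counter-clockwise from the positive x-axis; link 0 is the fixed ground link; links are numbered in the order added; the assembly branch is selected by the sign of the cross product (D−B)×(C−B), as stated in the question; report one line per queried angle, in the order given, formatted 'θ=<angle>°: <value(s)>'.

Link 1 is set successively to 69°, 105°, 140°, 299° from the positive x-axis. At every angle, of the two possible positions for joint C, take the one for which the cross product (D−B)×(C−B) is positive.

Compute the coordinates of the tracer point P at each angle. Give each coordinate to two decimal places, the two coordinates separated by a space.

A=(0,0), D=(5.00,0)
θ=69°: B = A + 4.00·(cos69°, sin69°) = (1.4335, 3.7343)
θ=69°: |BD| = 5.1638
θ=69°: circle(B,7.00) ∩ circle(D,3.00): a=6.4550, h=2.7079
θ=69°:   candidates: C₊=(7.8501,0.9366) cross=13.983; C₋=(3.9335,-2.8040) cross=-13.983
θ=69°:   branch + wants cross > 0 → take C=(7.8501,0.9366) (cross=13.983)
θ=69°: ex = (C−B)/|BC| = (0.9167,-0.3997); ey = (0.3997,0.9167)
θ=69°: P = B + 2.98·ex + 1.99·ey = (4.9605,4.3674)
θ=105°: B = A + 4.00·(cos105°, sin105°) = (-1.0353, 3.8637)
θ=105°: |BD| = 7.1661
θ=105°: circle(B,7.00) ∩ circle(D,3.00): a=6.3740, h=2.8935
θ=105°:   candidates: C₊=(5.8930,2.8640) cross=20.735; C₋=(2.7728,-2.0099) cross=-20.735
θ=105°:   branch + wants cross > 0 → take C=(5.8930,2.8640) (cross=20.735)
θ=105°: ex = (C−B)/|BC| = (0.9897,-0.1428); ey = (0.1428,0.9897)
θ=105°: P = B + 2.98·ex + 1.99·ey = (2.1984,5.4077)
θ=140°: B = A + 4.00·(cos140°, sin140°) = (-3.0642, 2.5712)
θ=140°: |BD| = 8.4641
θ=140°: circle(B,7.00) ∩ circle(D,3.00): a=6.5950, h=2.3465
θ=140°:   candidates: C₊=(3.9320,2.8034) cross=19.861; C₋=(2.5064,-1.6679) cross=-19.861
θ=140°:   branch + wants cross > 0 → take C=(3.9320,2.8034) (cross=19.861)
θ=140°: ex = (C−B)/|BC| = (0.9994,0.0332); ey = (-0.0332,0.9994)
θ=140°: P = B + 2.98·ex + 1.99·ey = (-0.1519,4.6589)
θ=299°: B = A + 4.00·(cos299°, sin299°) = (1.9392, -3.4985)
θ=299°: |BD| = 4.6484
θ=299°: circle(B,7.00) ∩ circle(D,3.00): a=6.6268, h=2.2552
θ=299°:   candidates: C₊=(4.6053,2.9739) cross=10.483; C₋=(8.0000,0.0040) cross=-10.483
θ=299°:   branch + wants cross > 0 → take C=(4.6053,2.9739) (cross=10.483)
θ=299°: ex = (C−B)/|BC| = (0.3809,0.9246); ey = (-0.9246,0.3809)
θ=299°: P = B + 2.98·ex + 1.99·ey = (1.2342,0.0148)

θ=69°: 4.96 4.37
θ=105°: 2.20 5.41
θ=140°: -0.15 4.66
θ=299°: 1.23 0.01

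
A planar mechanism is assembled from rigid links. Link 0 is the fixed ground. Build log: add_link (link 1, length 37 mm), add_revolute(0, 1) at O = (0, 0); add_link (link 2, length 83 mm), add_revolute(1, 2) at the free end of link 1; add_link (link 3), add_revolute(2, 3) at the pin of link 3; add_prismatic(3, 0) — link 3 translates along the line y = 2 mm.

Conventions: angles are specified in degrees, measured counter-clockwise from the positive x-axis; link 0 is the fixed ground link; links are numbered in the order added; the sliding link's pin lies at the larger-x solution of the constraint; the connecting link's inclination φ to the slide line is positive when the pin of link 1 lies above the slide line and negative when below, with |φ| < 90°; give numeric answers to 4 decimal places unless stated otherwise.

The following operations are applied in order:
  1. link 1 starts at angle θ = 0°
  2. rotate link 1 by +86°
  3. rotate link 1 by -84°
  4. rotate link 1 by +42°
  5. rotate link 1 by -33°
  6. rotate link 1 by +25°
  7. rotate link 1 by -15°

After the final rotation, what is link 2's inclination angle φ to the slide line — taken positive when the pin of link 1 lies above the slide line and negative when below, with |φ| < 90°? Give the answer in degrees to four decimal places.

geometry: r = 37 mm, L = 83 mm, e = 2 mm; θ starts at 0°
rotate link 1 by +86°: θ ← 0° +86° = 86°
rotate link 1 by -84°: θ ← 86° -84° = 2°
rotate link 1 by +42°: θ ← 2° +42° = 44°
rotate link 1 by -33°: θ ← 44° -33° = 11°
rotate link 1 by +25°: θ ← 11° +25° = 36°
rotate link 1 by -15°: θ ← 36° -15° = 21°
h = r sin θ − e = 13.259614 − 2 = 11.259614
sin φ = h / L = 11.259614 / 83 = 0.13565800
φ = arcsin(0.13565800) = 7.796671°

7.7967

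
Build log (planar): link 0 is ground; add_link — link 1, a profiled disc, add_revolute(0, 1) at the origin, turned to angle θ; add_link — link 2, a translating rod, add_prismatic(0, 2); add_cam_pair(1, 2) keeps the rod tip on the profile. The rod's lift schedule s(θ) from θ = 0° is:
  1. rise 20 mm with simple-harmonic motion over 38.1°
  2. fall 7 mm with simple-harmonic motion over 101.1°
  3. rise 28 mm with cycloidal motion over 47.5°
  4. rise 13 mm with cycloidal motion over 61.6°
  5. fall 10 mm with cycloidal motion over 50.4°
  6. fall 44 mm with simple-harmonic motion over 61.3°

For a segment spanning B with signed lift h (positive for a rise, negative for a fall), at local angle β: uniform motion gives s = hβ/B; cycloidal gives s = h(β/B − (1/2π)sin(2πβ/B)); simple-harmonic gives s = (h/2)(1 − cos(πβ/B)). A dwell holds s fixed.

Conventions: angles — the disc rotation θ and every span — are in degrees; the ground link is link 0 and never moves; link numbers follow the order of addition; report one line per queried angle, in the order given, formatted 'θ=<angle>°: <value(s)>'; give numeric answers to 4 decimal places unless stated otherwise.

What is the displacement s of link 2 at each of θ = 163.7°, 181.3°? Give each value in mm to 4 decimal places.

seg 1 [0°–38.1°] simple-harmonic, h=20: full span → s += 20 → s = 20.0000
seg 2 [38.1°–139.2°] simple-harmonic, h=-7: full span → s += -7 → s = 13.0000
seg 3 [139.2°–186.7°] cycloidal, h=28: θ=163.7° here. β=24.5, B=47.5. 28·(0.5158 − sin(2π·0.5158)/(2π)) = 14.8835 → s = 27.8835
seg 3 [139.2°–186.7°] cycloidal, h=28: θ=181.3° here. β=42.1, B=47.5. 28·(0.8863 − sin(2π·0.8863)/(2π)) = 27.7361 → s = 40.7361

θ=163.7°: 27.8835
θ=181.3°: 40.7361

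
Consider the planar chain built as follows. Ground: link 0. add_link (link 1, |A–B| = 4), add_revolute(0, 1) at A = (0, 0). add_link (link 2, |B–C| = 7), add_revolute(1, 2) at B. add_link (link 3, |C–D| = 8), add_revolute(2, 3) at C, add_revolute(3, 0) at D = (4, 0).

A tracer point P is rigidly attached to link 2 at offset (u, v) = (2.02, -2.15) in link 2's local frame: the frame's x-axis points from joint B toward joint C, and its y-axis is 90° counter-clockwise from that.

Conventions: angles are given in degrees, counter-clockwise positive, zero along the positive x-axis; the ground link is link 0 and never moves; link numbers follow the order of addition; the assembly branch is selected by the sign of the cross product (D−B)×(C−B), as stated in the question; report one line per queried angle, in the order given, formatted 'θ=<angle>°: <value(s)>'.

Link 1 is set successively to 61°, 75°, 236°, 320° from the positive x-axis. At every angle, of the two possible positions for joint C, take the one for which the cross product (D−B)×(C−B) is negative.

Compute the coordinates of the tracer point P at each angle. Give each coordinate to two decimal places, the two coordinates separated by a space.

A=(0,0), D=(4.00,0)
θ=61°: B = A + 4.00·(cos61°, sin61°) = (1.9392, 3.4985)
θ=61°: |BD| = 4.0603
θ=61°: circle(B,7.00) ∩ circle(D,8.00): a=0.1830, h=6.9976
θ=61°:   candidates: C₊=(8.0615,6.8924) cross=28.412; C₋=(-3.9972,-0.2108) cross=-28.412
θ=61°:   branch - wants cross < 0 → take C=(-3.9972,-0.2108) (cross=-28.412)
θ=61°: ex = (C−B)/|BC| = (-0.8481,-0.5299); ey = (0.5299,-0.8481)
θ=61°: P = B + 2.02·ex + -2.15·ey = (-0.9131,4.2514)
θ=75°: B = A + 4.00·(cos75°, sin75°) = (1.0353, 3.8637)
θ=75°: |BD| = 4.8701
θ=75°: circle(B,7.00) ∩ circle(D,8.00): a=0.8950, h=6.9425
θ=75°:   candidates: C₊=(7.0880,7.3800) cross=33.811; C₋=(-3.9278,-1.0727) cross=-33.811
θ=75°:   branch - wants cross < 0 → take C=(-3.9278,-1.0727) (cross=-33.811)
θ=75°: ex = (C−B)/|BC| = (-0.7090,-0.7052); ey = (0.7052,-0.7090)
θ=75°: P = B + 2.02·ex + -2.15·ey = (-1.9131,3.9635)
θ=236°: B = A + 4.00·(cos236°, sin236°) = (-2.2368, -3.3162)
θ=236°: |BD| = 7.0636
θ=236°: circle(B,7.00) ∩ circle(D,8.00): a=2.4700, h=6.5497
θ=236°:   candidates: C₊=(-3.1308,3.6265) cross=46.265; C₋=(3.0190,-7.9396) cross=-46.265
θ=236°:   branch - wants cross < 0 → take C=(3.0190,-7.9396) (cross=-46.265)
θ=236°: ex = (C−B)/|BC| = (0.7508,-0.6605); ey = (0.6605,0.7508)
θ=236°: P = B + 2.02·ex + -2.15·ey = (-2.1402,-6.2646)
θ=320°: B = A + 4.00·(cos320°, sin320°) = (3.0642, -2.5712)
θ=320°: |BD| = 2.7362
θ=320°: circle(B,7.00) ∩ circle(D,8.00): a=-1.3730, h=6.8640
θ=320°:   candidates: C₊=(-3.8555,-1.5137) cross=18.781; C₋=(9.0447,-6.2090) cross=-18.781
θ=320°:   branch - wants cross < 0 → take C=(9.0447,-6.2090) (cross=-18.781)
θ=320°: ex = (C−B)/|BC| = (0.8544,-0.5197); ey = (0.5197,0.8544)
θ=320°: P = B + 2.02·ex + -2.15·ey = (3.6726,-5.4578)

θ=61°: -0.91 4.25
θ=75°: -1.91 3.96
θ=236°: -2.14 -6.26
θ=320°: 3.67 -5.46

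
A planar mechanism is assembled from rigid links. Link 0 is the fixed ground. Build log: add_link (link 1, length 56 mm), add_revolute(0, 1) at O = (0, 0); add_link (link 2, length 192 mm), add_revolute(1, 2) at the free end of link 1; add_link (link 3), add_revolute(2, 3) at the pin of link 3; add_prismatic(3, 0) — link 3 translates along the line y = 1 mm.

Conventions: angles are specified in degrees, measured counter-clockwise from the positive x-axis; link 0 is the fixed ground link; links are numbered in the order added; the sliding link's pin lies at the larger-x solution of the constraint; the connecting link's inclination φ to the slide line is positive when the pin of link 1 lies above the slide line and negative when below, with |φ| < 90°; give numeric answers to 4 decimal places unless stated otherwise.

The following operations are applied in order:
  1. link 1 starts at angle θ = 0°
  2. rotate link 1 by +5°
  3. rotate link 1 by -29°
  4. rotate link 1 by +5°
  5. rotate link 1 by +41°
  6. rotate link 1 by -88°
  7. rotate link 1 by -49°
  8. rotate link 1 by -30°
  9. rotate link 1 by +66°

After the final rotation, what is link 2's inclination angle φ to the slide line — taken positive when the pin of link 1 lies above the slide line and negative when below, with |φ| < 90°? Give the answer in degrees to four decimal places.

geometry: r = 56 mm, L = 192 mm, e = 1 mm; θ starts at 0°
rotate link 1 by +5°: θ ← 0° +5° = 5°
rotate link 1 by -29°: θ ← 5° -29° = -24°
rotate link 1 by +5°: θ ← -24° +5° = -19°
rotate link 1 by +41°: θ ← -19° +41° = 22°
rotate link 1 by -88°: θ ← 22° -88° = -66°
rotate link 1 by -49°: θ ← -66° -49° = -115°
rotate link 1 by -30°: θ ← -115° -30° = -145°
rotate link 1 by +66°: θ ← -145° +66° = -79°
h = r sin θ − e = -54.971122 − 1 = -55.971122
sin φ = h / L = -55.971122 / 192 = -0.29151626
φ = arcsin(-0.29151626) = -16.948754°

-16.9488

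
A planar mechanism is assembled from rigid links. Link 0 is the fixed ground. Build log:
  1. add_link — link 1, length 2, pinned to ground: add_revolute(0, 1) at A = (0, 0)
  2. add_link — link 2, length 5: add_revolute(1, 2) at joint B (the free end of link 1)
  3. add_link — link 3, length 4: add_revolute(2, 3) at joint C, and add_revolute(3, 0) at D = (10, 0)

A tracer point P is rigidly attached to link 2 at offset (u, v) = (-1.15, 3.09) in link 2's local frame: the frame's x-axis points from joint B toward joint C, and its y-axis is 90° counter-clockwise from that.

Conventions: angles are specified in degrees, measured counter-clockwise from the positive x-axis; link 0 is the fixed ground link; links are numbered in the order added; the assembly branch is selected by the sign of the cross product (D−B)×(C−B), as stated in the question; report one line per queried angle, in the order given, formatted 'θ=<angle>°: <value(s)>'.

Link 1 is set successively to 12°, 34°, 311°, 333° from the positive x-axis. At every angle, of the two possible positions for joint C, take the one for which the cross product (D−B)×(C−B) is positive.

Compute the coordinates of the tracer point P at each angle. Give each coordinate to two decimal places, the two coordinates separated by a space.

A=(0,0), D=(10.00,0)
θ=12°: B = A + 2.00·(cos12°, sin12°) = (1.9563, 0.4158)
θ=12°: |BD| = 8.0544
θ=12°: circle(B,5.00) ∩ circle(D,4.00): a=4.5859, h=1.9923
θ=12°:   candidates: C₊=(6.6390,2.1687) cross=16.047; C₋=(6.4332,-1.8106) cross=-16.047
θ=12°:   branch + wants cross > 0 → take C=(6.6390,2.1687) (cross=16.047)
θ=12°: ex = (C−B)/|BC| = (0.9365,0.3506); ey = (-0.3506,0.9365)
θ=12°: P = B + -1.15·ex + 3.09·ey = (-0.2040,2.9065)
θ=34°: B = A + 2.00·(cos34°, sin34°) = (1.6581, 1.1184)
θ=34°: |BD| = 8.4166
θ=34°: circle(B,5.00) ∩ circle(D,4.00): a=4.7429, h=1.5826
θ=34°:   candidates: C₊=(6.5692,2.0567) cross=13.320; C₋=(6.1487,-1.0804) cross=-13.320
θ=34°:   branch + wants cross > 0 → take C=(6.5692,2.0567) (cross=13.320)
θ=34°: ex = (C−B)/|BC| = (0.9822,0.1877); ey = (-0.1877,0.9822)
θ=34°: P = B + -1.15·ex + 3.09·ey = (-0.0514,3.9377)
θ=311°: B = A + 2.00·(cos311°, sin311°) = (1.3121, -1.5094)
θ=311°: |BD| = 8.8180
θ=311°: circle(B,5.00) ∩ circle(D,4.00): a=4.9193, h=0.8945
θ=311°:   candidates: C₊=(6.0057,0.2140) cross=7.888; C₋=(6.3120,-1.5487) cross=-7.888
θ=311°:   branch + wants cross > 0 → take C=(6.0057,0.2140) (cross=7.888)
θ=311°: ex = (C−B)/|BC| = (0.9387,0.3447); ey = (-0.3447,0.9387)
θ=311°: P = B + -1.15·ex + 3.09·ey = (-0.8325,0.9949)
θ=333°: B = A + 2.00·(cos333°, sin333°) = (1.7820, -0.9080)
θ=333°: |BD| = 8.2680
θ=333°: circle(B,5.00) ∩ circle(D,4.00): a=4.6783, h=1.7646
θ=333°:   candidates: C₊=(6.2382,1.3597) cross=14.590; C₋=(6.6258,-2.1482) cross=-14.590
θ=333°:   branch + wants cross > 0 → take C=(6.2382,1.3597) (cross=14.590)
θ=333°: ex = (C−B)/|BC| = (0.8912,0.4535); ey = (-0.4535,0.8912)
θ=333°: P = B + -1.15·ex + 3.09·ey = (-0.6443,1.3244)

θ=12°: -0.20 2.91
θ=34°: -0.05 3.94
θ=311°: -0.83 0.99
θ=333°: -0.64 1.32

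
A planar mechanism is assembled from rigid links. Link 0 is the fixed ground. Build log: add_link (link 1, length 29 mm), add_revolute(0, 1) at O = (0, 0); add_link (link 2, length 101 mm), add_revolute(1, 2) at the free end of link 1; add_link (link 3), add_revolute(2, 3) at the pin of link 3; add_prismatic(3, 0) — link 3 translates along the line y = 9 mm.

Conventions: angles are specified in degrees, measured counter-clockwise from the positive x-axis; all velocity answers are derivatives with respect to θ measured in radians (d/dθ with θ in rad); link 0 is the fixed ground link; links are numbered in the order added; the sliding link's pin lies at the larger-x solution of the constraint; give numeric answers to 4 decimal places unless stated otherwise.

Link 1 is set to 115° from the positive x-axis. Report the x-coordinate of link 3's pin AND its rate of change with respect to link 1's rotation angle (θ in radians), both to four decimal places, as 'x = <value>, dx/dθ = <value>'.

geometry: r = 29 mm, L = 101 mm, e = 9 mm
crank pin P = (r cos θ, r sin θ) = (-12.255930, 26.282926)
h = r sin θ − e = 26.282926 − 9 = 17.282926
x = r cos θ + √(L² − h²) = -12.255930 + 99.510303 = 87.254374
dx/dθ = −r sin θ − h·r cos θ/√(L² − h²) (θ in radians; h = 17.282926) = -24.154319

x = 87.2544, dx/dθ = -24.1543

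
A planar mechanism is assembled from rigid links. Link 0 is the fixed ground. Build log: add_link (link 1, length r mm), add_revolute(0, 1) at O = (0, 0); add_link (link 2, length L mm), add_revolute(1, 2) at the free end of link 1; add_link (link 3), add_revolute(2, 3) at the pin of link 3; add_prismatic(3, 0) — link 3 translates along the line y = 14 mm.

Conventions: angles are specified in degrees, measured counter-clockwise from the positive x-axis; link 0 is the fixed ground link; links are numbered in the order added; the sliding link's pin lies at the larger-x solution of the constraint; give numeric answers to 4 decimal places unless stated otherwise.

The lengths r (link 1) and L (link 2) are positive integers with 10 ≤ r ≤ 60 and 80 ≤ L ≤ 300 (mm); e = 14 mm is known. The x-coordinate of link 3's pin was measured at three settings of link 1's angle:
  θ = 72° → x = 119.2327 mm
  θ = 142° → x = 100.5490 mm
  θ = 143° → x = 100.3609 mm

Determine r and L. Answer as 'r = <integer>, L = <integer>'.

constraint per measurement: (x − r cos θ)² + (r sin θ − e)² = L²
subtracting the θ₁ and θ₂ equations cancels the r² and L² terms:
r = (x₁² − x₂²) / (2[(x₁cos θ₁ + e sin θ₁) − (x₂cos θ₂ + e sin θ₂)]) = 17.0001 → r = 17
L² = (x₁ − r cos θ₁)² + (r sin θ₁ − e)² = 12996.0062 → L = 114.0000 → L = 114
check at θ₃=143°: x = 100.3609 (printed 100.3609) ✓

r = 17, L = 114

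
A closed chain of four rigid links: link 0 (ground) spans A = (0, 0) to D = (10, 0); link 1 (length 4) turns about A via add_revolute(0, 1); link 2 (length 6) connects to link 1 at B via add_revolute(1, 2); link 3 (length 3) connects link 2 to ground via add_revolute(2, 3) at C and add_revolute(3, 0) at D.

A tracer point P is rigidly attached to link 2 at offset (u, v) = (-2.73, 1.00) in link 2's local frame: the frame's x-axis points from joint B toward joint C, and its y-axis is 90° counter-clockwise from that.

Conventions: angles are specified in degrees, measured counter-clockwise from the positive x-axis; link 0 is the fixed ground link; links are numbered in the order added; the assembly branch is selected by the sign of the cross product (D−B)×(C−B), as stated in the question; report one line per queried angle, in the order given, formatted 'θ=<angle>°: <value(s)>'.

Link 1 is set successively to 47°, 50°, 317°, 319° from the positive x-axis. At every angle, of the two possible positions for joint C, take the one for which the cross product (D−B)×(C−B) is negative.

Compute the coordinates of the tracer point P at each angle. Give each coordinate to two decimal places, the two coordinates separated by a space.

A=(0,0), D=(10.00,0)
θ=47°: B = A + 4.00·(cos47°, sin47°) = (2.7280, 2.9254)
θ=47°: |BD| = 7.8384
θ=47°: circle(B,6.00) ∩ circle(D,3.00): a=5.6415, h=2.0430
θ=47°:   candidates: C₊=(8.7243,2.7153) cross=16.013; C₋=(7.1994,-1.0754) cross=-16.013
θ=47°:   branch - wants cross < 0 → take C=(7.1994,-1.0754) (cross=-16.013)
θ=47°: ex = (C−B)/|BC| = (0.7452,-0.6668); ey = (0.6668,0.7452)
θ=47°: P = B + -2.73·ex + 1.00·ey = (1.3603,5.4910)
θ=50°: B = A + 4.00·(cos50°, sin50°) = (2.5712, 3.0642)
θ=50°: |BD| = 8.0360
θ=50°: circle(B,6.00) ∩ circle(D,3.00): a=5.6979, h=1.8798
θ=50°:   candidates: C₊=(8.5554,2.6293) cross=15.106; C₋=(7.1218,-0.8462) cross=-15.106
θ=50°:   branch - wants cross < 0 → take C=(7.1218,-0.8462) (cross=-15.106)
θ=50°: ex = (C−B)/|BC| = (0.7584,-0.6517); ey = (0.6517,0.7584)
θ=50°: P = B + -2.73·ex + 1.00·ey = (1.1523,5.6019)
θ=317°: B = A + 4.00·(cos317°, sin317°) = (2.9254, -2.7280)
θ=317°: |BD| = 7.5823
θ=317°: circle(B,6.00) ∩ circle(D,3.00): a=5.5716, h=2.2264
θ=317°:   candidates: C₊=(7.3229,1.3539) cross=16.882; C₋=(8.9250,-2.8008) cross=-16.882
θ=317°:   branch - wants cross < 0 → take C=(8.9250,-2.8008) (cross=-16.882)
θ=317°: ex = (C−B)/|BC| = (0.9999,-0.0121); ey = (0.0121,0.9999)
θ=317°: P = B + -2.73·ex + 1.00·ey = (0.2077,-1.6950)
θ=319°: B = A + 4.00·(cos319°, sin319°) = (3.0188, -2.6242)
θ=319°: |BD| = 7.4581
θ=319°: circle(B,6.00) ∩ circle(D,3.00): a=5.5392, h=2.3060
θ=319°:   candidates: C₊=(7.3924,1.4833) cross=17.198; C₋=(9.0152,-2.8337) cross=-17.198
θ=319°:   branch - wants cross < 0 → take C=(9.0152,-2.8337) (cross=-17.198)
θ=319°: ex = (C−B)/|BC| = (0.9994,-0.0349); ey = (0.0349,0.9994)
θ=319°: P = B + -2.73·ex + 1.00·ey = (0.3254,-1.5295)

θ=47°: 1.36 5.49
θ=50°: 1.15 5.60
θ=317°: 0.21 -1.69
θ=319°: 0.33 -1.53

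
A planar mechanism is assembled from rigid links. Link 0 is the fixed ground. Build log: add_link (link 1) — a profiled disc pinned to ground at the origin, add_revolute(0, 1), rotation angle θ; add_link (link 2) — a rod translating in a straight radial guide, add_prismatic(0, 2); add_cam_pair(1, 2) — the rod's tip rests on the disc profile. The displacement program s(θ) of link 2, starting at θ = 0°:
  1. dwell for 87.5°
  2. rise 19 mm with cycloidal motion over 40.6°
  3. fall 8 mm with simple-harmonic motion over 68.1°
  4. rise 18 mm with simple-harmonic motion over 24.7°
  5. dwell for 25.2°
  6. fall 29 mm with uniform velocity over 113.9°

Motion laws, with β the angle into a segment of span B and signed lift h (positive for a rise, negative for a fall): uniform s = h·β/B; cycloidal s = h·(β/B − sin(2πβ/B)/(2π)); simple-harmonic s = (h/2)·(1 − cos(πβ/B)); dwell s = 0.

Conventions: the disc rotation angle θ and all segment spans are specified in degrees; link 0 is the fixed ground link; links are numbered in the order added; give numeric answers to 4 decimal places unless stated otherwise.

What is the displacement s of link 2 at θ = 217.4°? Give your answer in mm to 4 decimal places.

seg 1 [0°–87.5°] dwell: s stays 0.0000
seg 2 [87.5°–128.1°] cycloidal, h=19: full span → s += 19 → s = 19.0000
seg 3 [128.1°–196.2°] simple-harmonic, h=-8: full span → s += -8 → s = 11.0000
seg 4 [196.2°–220.9°] simple-harmonic, h=18: θ=217.4° here. β=21.2, B=24.7. 18/2·(1 − cos(π·0.8583)) = 17.1229 → s = 28.1229

28.1229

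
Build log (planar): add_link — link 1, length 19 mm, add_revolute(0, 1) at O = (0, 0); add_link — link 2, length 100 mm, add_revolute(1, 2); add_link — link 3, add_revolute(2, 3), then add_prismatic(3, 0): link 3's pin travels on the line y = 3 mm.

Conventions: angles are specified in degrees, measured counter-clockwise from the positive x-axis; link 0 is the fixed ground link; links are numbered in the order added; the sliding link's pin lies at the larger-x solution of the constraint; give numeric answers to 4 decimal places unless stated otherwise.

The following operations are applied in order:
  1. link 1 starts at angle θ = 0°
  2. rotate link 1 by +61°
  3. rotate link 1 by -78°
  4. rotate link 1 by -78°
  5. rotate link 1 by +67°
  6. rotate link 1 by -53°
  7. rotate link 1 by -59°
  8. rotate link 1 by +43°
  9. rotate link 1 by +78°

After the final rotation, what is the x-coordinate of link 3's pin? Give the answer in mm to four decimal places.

geometry: r = 19 mm, L = 100 mm, e = 3 mm; θ starts at 0°
rotate link 1 by +61°: θ ← 0° +61° = 61°
rotate link 1 by -78°: θ ← 61° -78° = -17°
rotate link 1 by -78°: θ ← -17° -78° = -95°
rotate link 1 by +67°: θ ← -95° +67° = -28°
rotate link 1 by -53°: θ ← -28° -53° = -81°
rotate link 1 by -59°: θ ← -81° -59° = -140°
rotate link 1 by +43°: θ ← -140° +43° = -97°
rotate link 1 by +78°: θ ← -97° +78° = -19°
crank pin P = (r cos θ, r sin θ) = (17.964853, -6.185795)
h = r sin θ − e = -6.185795 − 3 = -9.185795
x = r cos θ + √(L² − h²) = 17.964853 + 99.577212 = 117.542065

117.5421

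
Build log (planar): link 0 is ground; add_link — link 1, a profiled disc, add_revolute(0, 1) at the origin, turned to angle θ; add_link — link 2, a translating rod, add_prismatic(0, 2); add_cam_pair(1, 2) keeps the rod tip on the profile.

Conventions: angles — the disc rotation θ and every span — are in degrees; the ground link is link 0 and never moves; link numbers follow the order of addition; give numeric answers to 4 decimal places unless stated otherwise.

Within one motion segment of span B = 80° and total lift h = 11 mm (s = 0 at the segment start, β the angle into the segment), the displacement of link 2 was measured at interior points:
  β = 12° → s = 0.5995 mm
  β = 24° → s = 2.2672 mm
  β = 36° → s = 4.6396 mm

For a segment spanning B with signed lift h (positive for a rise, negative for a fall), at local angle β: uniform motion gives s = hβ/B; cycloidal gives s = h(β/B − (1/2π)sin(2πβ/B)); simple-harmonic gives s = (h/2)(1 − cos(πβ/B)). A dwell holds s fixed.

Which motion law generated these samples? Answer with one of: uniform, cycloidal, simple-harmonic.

candidates at β/B = r: uniform s = h·r (linear in β); cycloidal s = h·(r − sin(2πr)/(2π)); simple-harmonic s = (h/2)(1 − cos(πr))
β=12°: printed 0.5995 | uniform 1.6500, cycloidal 0.2337, simple-harmonic 0.5995
β=24°: printed 2.2672 | uniform 3.3000, cycloidal 1.6350, simple-harmonic 2.2672
β=36°: printed 4.6396 | uniform 4.9500, cycloidal 4.4090, simple-harmonic 4.6396
only one law matches every sample → simple-harmonic

simple-harmonic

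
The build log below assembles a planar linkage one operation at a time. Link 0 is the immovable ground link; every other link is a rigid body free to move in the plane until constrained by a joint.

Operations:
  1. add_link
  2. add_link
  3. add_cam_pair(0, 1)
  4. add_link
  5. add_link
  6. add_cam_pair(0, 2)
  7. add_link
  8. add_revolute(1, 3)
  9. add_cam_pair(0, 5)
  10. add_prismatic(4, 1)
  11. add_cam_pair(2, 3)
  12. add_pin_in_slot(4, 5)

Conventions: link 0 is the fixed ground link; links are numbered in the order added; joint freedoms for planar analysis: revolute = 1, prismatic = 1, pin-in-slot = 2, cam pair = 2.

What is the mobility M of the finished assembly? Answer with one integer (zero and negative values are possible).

ground; <1,0,0>
#1 <2,0,0>
#2 <3,0,0>
C:0↔1 J2 <3,0,1>
#3 <4,0,1>
#4 <5,0,1>
C:0↔2 J2 <5,0,2>
#5 <6,0,2>
R:1↔3 J1 <6,1,2>
C:0↔5 J2 <6,1,3>
P:4↔1 J1 <6,2,3>
C:2↔3 J2 <6,2,4>
PS:4↔5 J2 <6,2,5>
3×5 − 2×2 − 1×5 = 6

M = 6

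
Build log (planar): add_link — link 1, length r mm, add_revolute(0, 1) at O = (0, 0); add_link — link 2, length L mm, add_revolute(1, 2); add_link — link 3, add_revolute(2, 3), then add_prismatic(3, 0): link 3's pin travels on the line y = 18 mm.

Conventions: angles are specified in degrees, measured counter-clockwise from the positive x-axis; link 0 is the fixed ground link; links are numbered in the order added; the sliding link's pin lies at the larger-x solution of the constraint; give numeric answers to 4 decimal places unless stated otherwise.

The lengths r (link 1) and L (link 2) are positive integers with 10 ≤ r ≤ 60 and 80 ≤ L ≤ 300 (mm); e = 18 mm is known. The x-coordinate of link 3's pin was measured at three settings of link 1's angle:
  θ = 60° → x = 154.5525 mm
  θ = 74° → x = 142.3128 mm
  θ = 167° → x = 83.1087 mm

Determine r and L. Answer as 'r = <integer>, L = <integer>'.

constraint per measurement: (x − r cos θ)² + (r sin θ − e)² = L²
subtracting the θ₁ and θ₂ equations cancels the r² and L² terms:
r = (x₁² − x₂²) / (2[(x₁cos θ₁ + e sin θ₁) − (x₂cos θ₂ + e sin θ₂)]) = 50.0002 → r = 50
L² = (x₁ − r cos θ₁)² + (r sin θ₁ − e)² = 17424.0045 → L = 132.0000 → L = 132
check at θ₃=167°: x = 83.1087 (printed 83.1087) ✓

r = 50, L = 132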